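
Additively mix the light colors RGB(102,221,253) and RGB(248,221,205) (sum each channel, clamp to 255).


Additive: each channel = min(255, C₁+C₂)
R: 102+248 = 350 → 255
G: 221+221 = 442 → 255
B: 253+205 = 458 → 255
= RGB(255, 255, 255)


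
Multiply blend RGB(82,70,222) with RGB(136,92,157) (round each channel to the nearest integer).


Multiply: C = A×B/255, rounded to nearest integer
R: 82×136/255 = 11152/255 ≈ 43.733 → 44
G: 70×92/255 = 6440/255 ≈ 25.255 → 25
B: 222×157/255 = 34854/255 ≈ 136.682 → 137
= RGB(44, 25, 137)


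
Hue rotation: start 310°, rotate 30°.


New hue = (H + rotation) mod 360
New hue = (310 + 30) mod 360
= 340 mod 360
= 340°


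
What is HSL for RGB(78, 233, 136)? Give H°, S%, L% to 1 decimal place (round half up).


Normalize: R'=78/255≈0.3059, G'=233/255≈0.9137, B'=136/255≈0.5333
Max=233/255, Min=78/255, Δ=Max-Min=155/255
L = (Max+Min)/2 = (233+78)/510 = 311/510 = 0.60980… → L = 61.0%
L > 0.5 → S = Δ/(2-Max-Min) = 155/(510-233-78) = 155/199 = 0.77889… → S = 77.9%
(the 1/255 factors cancel in S and H, so raw channel differences can be used)
Max is G' → H = 60 × ((B-R)/Δ + 2) = 60 × ((136-78)/155 + 2)
  58/155 + 2 = 0.3741… + 2 = 2.3741…
  H = 60 × 2.3741… = 142.451…° → H = 142.5°
= HSL(142.5°, 77.9%, 61.0%)


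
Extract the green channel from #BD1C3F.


Color: #BD1C3F
R = BD = 189
G = 1C = 28
B = 3F = 63
Green = 28


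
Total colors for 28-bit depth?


Colors = 2^bits = 2^28
= 268,435,456 colors


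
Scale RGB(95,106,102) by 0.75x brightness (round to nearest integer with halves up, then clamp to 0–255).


Multiply each channel by 0.75, round half up, clamp to [0, 255]
R: 95×0.75 = 71.25 → round → 71
G: 106×0.75 = 79.5 → round → 80
B: 102×0.75 = 76.5 → round → 77
= RGB(71, 80, 77)


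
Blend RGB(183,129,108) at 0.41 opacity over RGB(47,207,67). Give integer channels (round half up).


C = α×F + (1-α)×B, with 1-α = 0.59
R: 0.41×183 + 0.59×47 = 75.03 + 27.73 = 102.76 → 103
G: 0.41×129 + 0.59×207 = 52.89 + 122.13 = 175.02 → 175
B: 0.41×108 + 0.59×67 = 44.28 + 39.53 = 83.81 → 84
= RGB(103, 175, 84)


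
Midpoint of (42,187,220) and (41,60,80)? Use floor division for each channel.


Midpoint: each channel = ⌊(C₁+C₂)/2⌋
R: ⌊(42+41)/2⌋ = 41
G: ⌊(187+60)/2⌋ = 123
B: ⌊(220+80)/2⌋ = 150
= RGB(41, 123, 150)


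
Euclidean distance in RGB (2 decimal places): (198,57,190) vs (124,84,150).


d = √[(R₁-R₂)² + (G₁-G₂)² + (B₁-B₂)²]
d = √[(198-124)² + (57-84)² + (190-150)²]
d = √[5476 + 729 + 1600]
d = √7805
d ≈ 88.35


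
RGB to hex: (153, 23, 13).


R = 153 → 99 (hex)
G = 23 → 17 (hex)
B = 13 → 0D (hex)
Hex = #99170D


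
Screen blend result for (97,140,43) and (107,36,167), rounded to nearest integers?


Screen: C = 255 - (255-A)×(255-B)/255, rounded to nearest integer
R: 255 - (255-97)×(255-107)/255 = 255 - 23384/255 ≈ 255 - 91.702 = 163.298 → 163
G: 255 - (255-140)×(255-36)/255 = 255 - 25185/255 ≈ 255 - 98.765 = 156.235 → 156
B: 255 - (255-43)×(255-167)/255 = 255 - 18656/255 ≈ 255 - 73.161 = 181.839 → 182
= RGB(163, 156, 182)


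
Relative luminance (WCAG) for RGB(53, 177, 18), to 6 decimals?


Linearize each channel (sRGB transfer function): c = v/255; c_lin = c/12.92 if c ≤ 0.04045, else ((c+0.055)/1.055)^2.4
  R: 53/255 ≈ 0.207843 > 0.04045 → ((0.207843+0.055)/1.055)^2.4 ≈ 0.035601
  G: 177/255 ≈ 0.694118 > 0.04045 → ((0.694118+0.055)/1.055)^2.4 ≈ 0.439657
  B: 18/255 ≈ 0.070588 > 0.04045 → ((0.070588+0.055)/1.055)^2.4 ≈ 0.006049
R_lin = 0.035601, G_lin = 0.439657, B_lin = 0.006049
L = 0.2126×R + 0.7152×G + 0.0722×B
L = 0.2126×0.035601 + 0.7152×0.439657 + 0.0722×0.006049
L ≈ 0.322448


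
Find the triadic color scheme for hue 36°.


Triadic: equally spaced at 120° intervals
H1 = 36°
H2 = (36 + 120) mod 360 = 156°
H3 = (36 + 240) mod 360 = 276°
Triadic = 36°, 156°, 276°


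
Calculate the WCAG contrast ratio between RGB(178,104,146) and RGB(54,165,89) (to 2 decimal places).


Linearize each sRGB channel c=v/255: c/12.92 if c ≤ 0.04045 else ((c+0.055)/1.055)^2.4
L = 0.2126×R_lin + 0.7152×G_lin + 0.0722×B_lin
Color 1 (178,104,146):
  R=178: 178/255≈0.6980 > 0.04045 → ((0.6980+0.055)/1.055)^2.4 ≈ 0.44520
  G=104: 104/255≈0.4078 > 0.04045 → ((0.4078+0.055)/1.055)^2.4 ≈ 0.13843
  B=146: 146/255≈0.5725 > 0.04045 → ((0.5725+0.055)/1.055)^2.4 ≈ 0.28744
  L1 = 0.2126×0.44520 + 0.7152×0.13843 + 0.0722×0.28744 ≈ 0.21441
Color 2 (54,165,89):
  R=54: 54/255≈0.2118 > 0.04045 → ((0.2118+0.055)/1.055)^2.4 ≈ 0.03689
  G=165: 165/255≈0.6471 > 0.04045 → ((0.6471+0.055)/1.055)^2.4 ≈ 0.37626
  B=89: 89/255≈0.3490 > 0.04045 → ((0.3490+0.055)/1.055)^2.4 ≈ 0.09990
  L2 = 0.2126×0.03689 + 0.7152×0.37626 + 0.0722×0.09990 ≈ 0.28416
Lighter = 0.28416, Darker = 0.21441
Ratio = (L_lighter + 0.05) / (L_darker + 0.05)
Ratio = (0.28416 + 0.05) / (0.21441 + 0.05) = 0.33416 / 0.26441 ≈ 1.2638
Ratio ≈ 1.26:1


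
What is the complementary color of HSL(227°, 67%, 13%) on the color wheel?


Complement = opposite side of color wheel = hue + 180°
H' = (227 + 180) mod 360 = 47°
S and L unchanged.
= HSL(47°, 67%, 13%)


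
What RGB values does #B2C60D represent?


B2 → 178 (R)
C6 → 198 (G)
0D → 13 (B)
= RGB(178, 198, 13)


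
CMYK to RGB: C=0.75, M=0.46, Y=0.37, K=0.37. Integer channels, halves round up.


R = 255 × (1-C) × (1-K) = 255 × 0.25 × 0.63 = 40.1625 → 40
G = 255 × (1-M) × (1-K) = 255 × 0.54 × 0.63 = 86.751 → 87
B = 255 × (1-Y) × (1-K) = 255 × 0.63 × 0.63 = 101.2095 → 101
= RGB(40, 87, 101)


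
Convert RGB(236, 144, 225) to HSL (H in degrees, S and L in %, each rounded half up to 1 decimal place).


Normalize: R'=236/255≈0.9255, G'=144/255≈0.5647, B'=225/255≈0.8824
Max=236/255, Min=144/255, Δ=Max-Min=92/255
L = (Max+Min)/2 = (236+144)/510 = 380/510 = 0.74509… → L = 74.5%
L > 0.5 → S = Δ/(2-Max-Min) = 92/(510-236-144) = 92/130 = 0.70769… → S = 70.8%
(the 1/255 factors cancel in S and H, so raw channel differences can be used)
Max is R' → H = 60 × (((G-B)/Δ) mod 6) = 60 × (((144-225)/92) mod 6)
  (-81)/92 = -0.8804…; negative, so add 6 → 5.1195…
  H = 60 × 5.1195… = 307.173…° → H = 307.2°
= HSL(307.2°, 70.8%, 74.5%)


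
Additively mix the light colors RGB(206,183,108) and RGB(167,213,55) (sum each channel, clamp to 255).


Additive: each channel = min(255, C₁+C₂)
R: 206+167 = 373 → 255
G: 183+213 = 396 → 255
B: 108+55 = 163 → 163
= RGB(255, 255, 163)


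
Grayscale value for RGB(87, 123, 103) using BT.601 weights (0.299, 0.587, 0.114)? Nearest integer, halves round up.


Gray = 0.299×R + 0.587×G + 0.114×B
Gray = 0.299×87 + 0.587×123 + 0.114×103
Gray = 26.013 + 72.201 + 11.742
Gray = 109.956 → round half up → 110
Gray = 110


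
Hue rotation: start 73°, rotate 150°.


New hue = (H + rotation) mod 360
New hue = (73 + 150) mod 360
= 223 mod 360
= 223°


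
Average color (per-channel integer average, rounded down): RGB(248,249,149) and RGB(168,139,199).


Midpoint: each channel = ⌊(C₁+C₂)/2⌋
R: ⌊(248+168)/2⌋ = 208
G: ⌊(249+139)/2⌋ = 194
B: ⌊(149+199)/2⌋ = 174
= RGB(208, 194, 174)


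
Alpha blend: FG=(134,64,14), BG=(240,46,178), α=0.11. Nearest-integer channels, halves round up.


C = α×F + (1-α)×B, with 1-α = 0.89
R: 0.11×134 + 0.89×240 = 14.74 + 213.60 = 228.34 → 228
G: 0.11×64 + 0.89×46 = 7.04 + 40.94 = 47.98 → 48
B: 0.11×14 + 0.89×178 = 1.54 + 158.42 = 159.96 → 160
= RGB(228, 48, 160)


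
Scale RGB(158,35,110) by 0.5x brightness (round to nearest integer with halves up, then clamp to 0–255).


Multiply each channel by 0.5, round half up, clamp to [0, 255]
R: 158×0.5 = 79
G: 35×0.5 = 17.5 → round → 18
B: 110×0.5 = 55
= RGB(79, 18, 55)


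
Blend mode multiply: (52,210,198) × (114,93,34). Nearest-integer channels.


Multiply: C = A×B/255, rounded to nearest integer
R: 52×114/255 = 5928/255 ≈ 23.247 → 23
G: 210×93/255 = 19530/255 ≈ 76.588 → 77
B: 198×34/255 = 6732/255 ≈ 26.400 → 26
= RGB(23, 77, 26)


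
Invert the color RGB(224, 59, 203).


Invert: (255-R, 255-G, 255-B)
R: 255-224 = 31
G: 255-59 = 196
B: 255-203 = 52
= RGB(31, 196, 52)


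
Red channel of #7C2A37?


Color: #7C2A37
R = 7C = 124
G = 2A = 42
B = 37 = 55
Red = 124


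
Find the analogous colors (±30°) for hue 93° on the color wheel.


Base hue: 93°
Left analog: (93 - 30) mod 360 = 63°
Right analog: (93 + 30) mod 360 = 123°
Analogous hues = 63° and 123°


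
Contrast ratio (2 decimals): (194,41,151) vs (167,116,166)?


Linearize each sRGB channel c=v/255: c/12.92 if c ≤ 0.04045 else ((c+0.055)/1.055)^2.4
L = 0.2126×R_lin + 0.7152×G_lin + 0.0722×B_lin
Color 1 (194,41,151):
  R=194: 194/255≈0.7608 > 0.04045 → ((0.7608+0.055)/1.055)^2.4 ≈ 0.53948
  G=41: 41/255≈0.1608 > 0.04045 → ((0.1608+0.055)/1.055)^2.4 ≈ 0.02217
  B=151: 151/255≈0.5922 > 0.04045 → ((0.5922+0.055)/1.055)^2.4 ≈ 0.30947
  L1 = 0.2126×0.53948 + 0.7152×0.02217 + 0.0722×0.30947 ≈ 0.15290
Color 2 (167,116,166):
  R=167: 167/255≈0.6549 > 0.04045 → ((0.6549+0.055)/1.055)^2.4 ≈ 0.38643
  G=116: 116/255≈0.4549 > 0.04045 → ((0.4549+0.055)/1.055)^2.4 ≈ 0.17465
  B=166: 166/255≈0.6510 > 0.04045 → ((0.6510+0.055)/1.055)^2.4 ≈ 0.38133
  L2 = 0.2126×0.38643 + 0.7152×0.17465 + 0.0722×0.38133 ≈ 0.23459
Lighter = 0.23459, Darker = 0.15290
Ratio = (L_lighter + 0.05) / (L_darker + 0.05)
Ratio = (0.23459 + 0.05) / (0.15290 + 0.05) = 0.28459 / 0.20290 ≈ 1.4027
Ratio ≈ 1.40:1


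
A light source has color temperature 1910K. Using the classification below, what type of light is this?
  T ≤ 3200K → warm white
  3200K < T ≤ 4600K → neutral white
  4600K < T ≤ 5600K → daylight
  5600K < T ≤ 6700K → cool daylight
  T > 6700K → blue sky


Temperature: 1910K
1910K ≤ 3200K → warm white
Classification: warm white


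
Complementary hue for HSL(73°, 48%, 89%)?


Complement = opposite side of color wheel = hue + 180°
H' = (73 + 180) mod 360 = 253°
S and L unchanged.
= HSL(253°, 48%, 89%)


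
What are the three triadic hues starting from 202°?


Triadic: equally spaced at 120° intervals
H1 = 202°
H2 = (202 + 120) mod 360 = 322°
H3 = (202 + 240) mod 360 = 82°
Triadic = 202°, 322°, 82°


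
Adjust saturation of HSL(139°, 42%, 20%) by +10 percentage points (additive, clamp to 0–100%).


Original S = 42%
Adjustment = +10 percentage points
New S = 42 + (10) = 52
Clamp to [0, 100] → 52
= HSL(139°, 52%, 20%)


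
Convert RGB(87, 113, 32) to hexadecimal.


R = 87 → 57 (hex)
G = 113 → 71 (hex)
B = 32 → 20 (hex)
Hex = #577120


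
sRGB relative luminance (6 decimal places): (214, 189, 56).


Linearize each channel (sRGB transfer function): c = v/255; c_lin = c/12.92 if c ≤ 0.04045, else ((c+0.055)/1.055)^2.4
  R: 214/255 ≈ 0.839216 > 0.04045 → ((0.839216+0.055)/1.055)^2.4 ≈ 0.672443
  G: 189/255 ≈ 0.741176 > 0.04045 → ((0.741176+0.055)/1.055)^2.4 ≈ 0.508881
  B: 56/255 ≈ 0.219608 > 0.04045 → ((0.219608+0.055)/1.055)^2.4 ≈ 0.039546
R_lin = 0.672443, G_lin = 0.508881, B_lin = 0.039546
L = 0.2126×R + 0.7152×G + 0.0722×B
L = 0.2126×0.672443 + 0.7152×0.508881 + 0.0722×0.039546
L ≈ 0.509769


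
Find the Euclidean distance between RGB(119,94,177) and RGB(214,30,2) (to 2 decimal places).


d = √[(R₁-R₂)² + (G₁-G₂)² + (B₁-B₂)²]
d = √[(119-214)² + (94-30)² + (177-2)²]
d = √[9025 + 4096 + 30625]
d = √43746
d ≈ 209.16


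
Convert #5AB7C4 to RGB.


5A → 90 (R)
B7 → 183 (G)
C4 → 196 (B)
= RGB(90, 183, 196)


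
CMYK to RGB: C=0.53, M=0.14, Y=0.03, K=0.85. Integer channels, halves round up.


R = 255 × (1-C) × (1-K) = 255 × 0.47 × 0.15 = 17.9775 → 18
G = 255 × (1-M) × (1-K) = 255 × 0.86 × 0.15 = 32.895 → 33
B = 255 × (1-Y) × (1-K) = 255 × 0.97 × 0.15 = 37.1025 → 37
= RGB(18, 33, 37)


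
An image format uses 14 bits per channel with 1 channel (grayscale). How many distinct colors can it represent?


Total bits = 14 bits/channel × 1 channels = 14 bits
Distinct colors = 2^14
= 16,384 colors


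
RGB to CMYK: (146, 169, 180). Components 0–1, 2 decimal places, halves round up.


R'=146/255≈0.5725, G'=169/255≈0.6627, B'=180/255≈0.7059
K = 1 - max(R',G',B') = 1 - 180/255 = 75/255 = 0.29411… → 0.29
(1-R'-K)/(1-K) simplifies to (max-R)/max with max = 180:
C = (180-146)/180 = 34/180 = 0.18888… → 0.19
M = (180-169)/180 = 11/180 = 0.06111… → 0.06
Y = (180-180)/180 = 0/180 = 0 → 0.00
= CMYK(0.19, 0.06, 0.00, 0.29)


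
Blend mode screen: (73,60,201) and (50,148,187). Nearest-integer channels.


Screen: C = 255 - (255-A)×(255-B)/255, rounded to nearest integer
R: 255 - (255-73)×(255-50)/255 = 255 - 37310/255 ≈ 255 - 146.314 = 108.686 → 109
G: 255 - (255-60)×(255-148)/255 = 255 - 20865/255 ≈ 255 - 81.824 = 173.176 → 173
B: 255 - (255-201)×(255-187)/255 = 255 - 3672/255 ≈ 255 - 14.400 = 240.600 → 241
= RGB(109, 173, 241)


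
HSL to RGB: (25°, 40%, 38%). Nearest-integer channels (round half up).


H=25°, S=0.40, L=0.38
C = (1-|2L-1|)×S = (1-|-0.24|)×0.40 = 0.304
H' = H/60 = 25/60 ≈ 0.4167; X = C×(1-|H' mod 2 - 1|) ≈ 0.1267
m = L - C/2 = 0.38 - 0.152 = 0.228
Sector ⌊H'⌋ = 0 → (R',G',B') = (0.304, ≈0.1267, 0.0)
RGB = ((R'+m)×255, (G'+m)×255, (B'+m)×255) = (135.66, 90.44, 58.14)
Round half up → RGB(136, 90, 58)


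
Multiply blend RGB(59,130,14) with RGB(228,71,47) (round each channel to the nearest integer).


Multiply: C = A×B/255, rounded to nearest integer
R: 59×228/255 = 13452/255 ≈ 52.753 → 53
G: 130×71/255 = 9230/255 ≈ 36.196 → 36
B: 14×47/255 = 658/255 ≈ 2.580 → 3
= RGB(53, 36, 3)


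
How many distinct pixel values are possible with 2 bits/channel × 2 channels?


Total bits = 2 bits/channel × 2 channels = 4 bits
Distinct pixel values = 2^4
= 16 pixel values


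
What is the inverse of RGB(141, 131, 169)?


Invert: (255-R, 255-G, 255-B)
R: 255-141 = 114
G: 255-131 = 124
B: 255-169 = 86
= RGB(114, 124, 86)


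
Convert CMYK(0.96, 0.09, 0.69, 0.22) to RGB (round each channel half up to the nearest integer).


R = 255 × (1-C) × (1-K) = 255 × 0.04 × 0.78 = 7.956 → 8
G = 255 × (1-M) × (1-K) = 255 × 0.91 × 0.78 = 180.999 → 181
B = 255 × (1-Y) × (1-K) = 255 × 0.31 × 0.78 = 61.659 → 62
= RGB(8, 181, 62)


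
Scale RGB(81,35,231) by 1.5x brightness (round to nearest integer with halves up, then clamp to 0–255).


Multiply each channel by 1.5, round half up, clamp to [0, 255]
R: 81×1.5 = 121.5 → round → 122
G: 35×1.5 = 52.5 → round → 53
B: 231×1.5 = 346.5 → round → 347 → clamp → 255
= RGB(122, 53, 255)


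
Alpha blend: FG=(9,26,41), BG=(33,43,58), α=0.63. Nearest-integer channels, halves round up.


C = α×F + (1-α)×B, with 1-α = 0.37
R: 0.63×9 + 0.37×33 = 5.67 + 12.21 = 17.88 → 18
G: 0.63×26 + 0.37×43 = 16.38 + 15.91 = 32.29 → 32
B: 0.63×41 + 0.37×58 = 25.83 + 21.46 = 47.29 → 47
= RGB(18, 32, 47)


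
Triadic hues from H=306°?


Triadic: equally spaced at 120° intervals
H1 = 306°
H2 = (306 + 120) mod 360 = 66°
H3 = (306 + 240) mod 360 = 186°
Triadic = 306°, 66°, 186°


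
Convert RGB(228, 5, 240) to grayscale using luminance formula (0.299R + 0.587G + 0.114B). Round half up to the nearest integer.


Gray = 0.299×R + 0.587×G + 0.114×B
Gray = 0.299×228 + 0.587×5 + 0.114×240
Gray = 68.172 + 2.935 + 27.360
Gray = 98.467 → round half up → 98
Gray = 98


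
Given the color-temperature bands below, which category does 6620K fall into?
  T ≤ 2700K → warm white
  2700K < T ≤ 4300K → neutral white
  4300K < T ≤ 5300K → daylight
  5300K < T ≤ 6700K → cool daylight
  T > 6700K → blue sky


Temperature: 6620K
5300K < 6620K ≤ 6700K → cool daylight
Classification: cool daylight


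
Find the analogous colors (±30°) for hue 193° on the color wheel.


Base hue: 193°
Left analog: (193 - 30) mod 360 = 163°
Right analog: (193 + 30) mod 360 = 223°
Analogous hues = 163° and 223°


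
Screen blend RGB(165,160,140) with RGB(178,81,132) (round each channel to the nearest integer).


Screen: C = 255 - (255-A)×(255-B)/255, rounded to nearest integer
R: 255 - (255-165)×(255-178)/255 = 255 - 6930/255 ≈ 255 - 27.176 = 227.824 → 228
G: 255 - (255-160)×(255-81)/255 = 255 - 16530/255 ≈ 255 - 64.824 = 190.176 → 190
B: 255 - (255-140)×(255-132)/255 = 255 - 14145/255 ≈ 255 - 55.471 = 199.529 → 200
= RGB(228, 190, 200)


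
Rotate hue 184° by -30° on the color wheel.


New hue = (H + rotation) mod 360
New hue = (184 -30) mod 360
= 154 mod 360
= 154°


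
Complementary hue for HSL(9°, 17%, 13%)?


Complement = opposite side of color wheel = hue + 180°
H' = (9 + 180) mod 360 = 189°
S and L unchanged.
= HSL(189°, 17%, 13%)


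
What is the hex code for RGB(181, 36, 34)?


R = 181 → B5 (hex)
G = 36 → 24 (hex)
B = 34 → 22 (hex)
Hex = #B52422


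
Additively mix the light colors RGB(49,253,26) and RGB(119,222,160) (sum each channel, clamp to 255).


Additive: each channel = min(255, C₁+C₂)
R: 49+119 = 168 → 168
G: 253+222 = 475 → 255
B: 26+160 = 186 → 186
= RGB(168, 255, 186)


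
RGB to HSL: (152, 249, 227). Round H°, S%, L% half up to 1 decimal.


Normalize: R'=152/255≈0.5961, G'=249/255≈0.9765, B'=227/255≈0.8902
Max=249/255, Min=152/255, Δ=Max-Min=97/255
L = (Max+Min)/2 = (249+152)/510 = 401/510 = 0.78627… → L = 78.6%
L > 0.5 → S = Δ/(2-Max-Min) = 97/(510-249-152) = 97/109 = 0.88990… → S = 89.0%
(the 1/255 factors cancel in S and H, so raw channel differences can be used)
Max is G' → H = 60 × ((B-R)/Δ + 2) = 60 × ((227-152)/97 + 2)
  75/97 + 2 = 0.7731… + 2 = 2.7731…
  H = 60 × 2.7731… = 166.391…° → H = 166.4°
= HSL(166.4°, 89.0%, 78.6%)


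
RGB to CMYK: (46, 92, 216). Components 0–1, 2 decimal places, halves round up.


R'=46/255≈0.1804, G'=92/255≈0.3608, B'=216/255≈0.8471
K = 1 - max(R',G',B') = 1 - 216/255 = 39/255 = 0.15294… → 0.15
(1-R'-K)/(1-K) simplifies to (max-R)/max with max = 216:
C = (216-46)/216 = 170/216 = 0.78703… → 0.79
M = (216-92)/216 = 124/216 = 0.57407… → 0.57
Y = (216-216)/216 = 0/216 = 0 → 0.00
= CMYK(0.79, 0.57, 0.00, 0.15)


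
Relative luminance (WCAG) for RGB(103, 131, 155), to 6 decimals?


Linearize each channel (sRGB transfer function): c = v/255; c_lin = c/12.92 if c ≤ 0.04045, else ((c+0.055)/1.055)^2.4
  R: 103/255 ≈ 0.403922 > 0.04045 → ((0.403922+0.055)/1.055)^2.4 ≈ 0.135633
  G: 131/255 ≈ 0.513725 > 0.04045 → ((0.513725+0.055)/1.055)^2.4 ≈ 0.226966
  B: 155/255 ≈ 0.607843 > 0.04045 → ((0.607843+0.055)/1.055)^2.4 ≈ 0.327778
R_lin = 0.135633, G_lin = 0.226966, B_lin = 0.327778
L = 0.2126×R + 0.7152×G + 0.0722×B
L = 0.2126×0.135633 + 0.7152×0.226966 + 0.0722×0.327778
L ≈ 0.214827


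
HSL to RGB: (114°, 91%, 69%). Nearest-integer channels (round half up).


H=114°, S=0.91, L=0.69
C = (1-|2L-1|)×S = (1-|0.38|)×0.91 = 0.5642
H' = H/60 = 114/60 ≈ 1.9000; X = C×(1-|H' mod 2 - 1|) = 0.05642
m = L - C/2 = 0.69 - 0.2821 = 0.4079
Sector ⌊H'⌋ = 1 → (R',G',B') = (0.05642, 0.5642, 0.0)
RGB = ((R'+m)×255, (G'+m)×255, (B'+m)×255) = (118.4016, 247.8855, 104.0145)
Round half up → RGB(118, 248, 104)


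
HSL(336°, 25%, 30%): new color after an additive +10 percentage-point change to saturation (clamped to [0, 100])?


Original S = 25%
Adjustment = +10 percentage points
New S = 25 + (10) = 35
Clamp to [0, 100] → 35
= HSL(336°, 35%, 30%)


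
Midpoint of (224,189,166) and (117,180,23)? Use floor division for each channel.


Midpoint: each channel = ⌊(C₁+C₂)/2⌋
R: ⌊(224+117)/2⌋ = 170
G: ⌊(189+180)/2⌋ = 184
B: ⌊(166+23)/2⌋ = 94
= RGB(170, 184, 94)


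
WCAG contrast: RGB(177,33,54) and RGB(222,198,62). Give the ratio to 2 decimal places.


Linearize each sRGB channel c=v/255: c/12.92 if c ≤ 0.04045 else ((c+0.055)/1.055)^2.4
L = 0.2126×R_lin + 0.7152×G_lin + 0.0722×B_lin
Color 1 (177,33,54):
  R=177: 177/255≈0.6941 > 0.04045 → ((0.6941+0.055)/1.055)^2.4 ≈ 0.43966
  G=33: 33/255≈0.1294 > 0.04045 → ((0.1294+0.055)/1.055)^2.4 ≈ 0.01521
  B=54: 54/255≈0.2118 > 0.04045 → ((0.2118+0.055)/1.055)^2.4 ≈ 0.03689
  L1 = 0.2126×0.43966 + 0.7152×0.01521 + 0.0722×0.03689 ≈ 0.10701
Color 2 (222,198,62):
  R=222: 222/255≈0.8706 > 0.04045 → ((0.8706+0.055)/1.055)^2.4 ≈ 0.73046
  G=198: 198/255≈0.7765 > 0.04045 → ((0.7765+0.055)/1.055)^2.4 ≈ 0.56471
  B=62: 62/255≈0.2431 > 0.04045 → ((0.2431+0.055)/1.055)^2.4 ≈ 0.04817
  L2 = 0.2126×0.73046 + 0.7152×0.56471 + 0.0722×0.04817 ≈ 0.56266
Lighter = 0.56266, Darker = 0.10701
Ratio = (L_lighter + 0.05) / (L_darker + 0.05)
Ratio = (0.56266 + 0.05) / (0.10701 + 0.05) = 0.61266 / 0.15701 ≈ 3.9020
Ratio ≈ 3.90:1


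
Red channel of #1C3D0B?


Color: #1C3D0B
R = 1C = 28
G = 3D = 61
B = 0B = 11
Red = 28


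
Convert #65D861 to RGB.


65 → 101 (R)
D8 → 216 (G)
61 → 97 (B)
= RGB(101, 216, 97)


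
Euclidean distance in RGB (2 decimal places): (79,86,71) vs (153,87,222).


d = √[(R₁-R₂)² + (G₁-G₂)² + (B₁-B₂)²]
d = √[(79-153)² + (86-87)² + (71-222)²]
d = √[5476 + 1 + 22801]
d = √28278
d ≈ 168.16


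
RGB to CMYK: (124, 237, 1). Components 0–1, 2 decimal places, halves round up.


R'=124/255≈0.4863, G'=237/255≈0.9294, B'=1/255≈0.0039
K = 1 - max(R',G',B') = 1 - 237/255 = 18/255 = 0.07058… → 0.07
(1-R'-K)/(1-K) simplifies to (max-R)/max with max = 237:
C = (237-124)/237 = 113/237 = 0.47679… → 0.48
M = (237-237)/237 = 0/237 = 0 → 0.00
Y = (237-1)/237 = 236/237 = 0.99578… → 1.00
= CMYK(0.48, 0.00, 1.00, 0.07)


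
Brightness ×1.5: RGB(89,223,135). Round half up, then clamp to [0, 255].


Multiply each channel by 1.5, round half up, clamp to [0, 255]
R: 89×1.5 = 133.5 → round → 134
G: 223×1.5 = 334.5 → round → 335 → clamp → 255
B: 135×1.5 = 202.5 → round → 203
= RGB(134, 255, 203)


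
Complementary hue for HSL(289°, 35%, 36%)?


Complement = opposite side of color wheel = hue + 180°
H' = (289 + 180) mod 360 = 109°
S and L unchanged.
= HSL(109°, 35%, 36%)


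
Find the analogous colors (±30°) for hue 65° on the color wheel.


Base hue: 65°
Left analog: (65 - 30) mod 360 = 35°
Right analog: (65 + 30) mod 360 = 95°
Analogous hues = 35° and 95°


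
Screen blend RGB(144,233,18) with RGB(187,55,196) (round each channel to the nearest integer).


Screen: C = 255 - (255-A)×(255-B)/255, rounded to nearest integer
R: 255 - (255-144)×(255-187)/255 = 255 - 7548/255 ≈ 255 - 29.600 = 225.400 → 225
G: 255 - (255-233)×(255-55)/255 = 255 - 4400/255 ≈ 255 - 17.255 = 237.745 → 238
B: 255 - (255-18)×(255-196)/255 = 255 - 13983/255 ≈ 255 - 54.835 = 200.165 → 200
= RGB(225, 238, 200)


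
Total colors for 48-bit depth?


Colors = 2^bits = 2^48
= 281,474,976,710,656 colors


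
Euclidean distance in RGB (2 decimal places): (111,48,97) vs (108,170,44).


d = √[(R₁-R₂)² + (G₁-G₂)² + (B₁-B₂)²]
d = √[(111-108)² + (48-170)² + (97-44)²]
d = √[9 + 14884 + 2809]
d = √17702
d ≈ 133.05


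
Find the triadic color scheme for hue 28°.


Triadic: equally spaced at 120° intervals
H1 = 28°
H2 = (28 + 120) mod 360 = 148°
H3 = (28 + 240) mod 360 = 268°
Triadic = 28°, 148°, 268°


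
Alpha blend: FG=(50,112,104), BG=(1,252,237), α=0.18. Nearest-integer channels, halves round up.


C = α×F + (1-α)×B, with 1-α = 0.82
R: 0.18×50 + 0.82×1 = 9.00 + 0.82 = 9.82 → 10
G: 0.18×112 + 0.82×252 = 20.16 + 206.64 = 226.80 → 227
B: 0.18×104 + 0.82×237 = 18.72 + 194.34 = 213.06 → 213
= RGB(10, 227, 213)


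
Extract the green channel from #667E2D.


Color: #667E2D
R = 66 = 102
G = 7E = 126
B = 2D = 45
Green = 126


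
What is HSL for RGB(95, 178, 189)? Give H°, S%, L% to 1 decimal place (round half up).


Normalize: R'=95/255≈0.3725, G'=178/255≈0.6980, B'=189/255≈0.7412
Max=189/255, Min=95/255, Δ=Max-Min=94/255
L = (Max+Min)/2 = (189+95)/510 = 284/510 = 0.55686… → L = 55.7%
L > 0.5 → S = Δ/(2-Max-Min) = 94/(510-189-95) = 94/226 = 0.41592… → S = 41.6%
(the 1/255 factors cancel in S and H, so raw channel differences can be used)
Max is B' → H = 60 × ((R-G)/Δ + 4) = 60 × ((95-178)/94 + 4)
  -83/94 + 4 = -0.8829… + 4 = 3.1170…
  H = 60 × 3.1170… = 187.021…° → H = 187.0°
= HSL(187.0°, 41.6%, 55.7%)


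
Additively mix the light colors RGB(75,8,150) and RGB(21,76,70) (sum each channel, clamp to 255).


Additive: each channel = min(255, C₁+C₂)
R: 75+21 = 96 → 96
G: 8+76 = 84 → 84
B: 150+70 = 220 → 220
= RGB(96, 84, 220)


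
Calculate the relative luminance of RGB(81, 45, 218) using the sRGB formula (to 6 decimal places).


Linearize each channel (sRGB transfer function): c = v/255; c_lin = c/12.92 if c ≤ 0.04045, else ((c+0.055)/1.055)^2.4
  R: 81/255 ≈ 0.317647 > 0.04045 → ((0.317647+0.055)/1.055)^2.4 ≈ 0.082283
  G: 45/255 ≈ 0.176471 > 0.04045 → ((0.176471+0.055)/1.055)^2.4 ≈ 0.026241
  B: 218/255 ≈ 0.854902 > 0.04045 → ((0.854902+0.055)/1.055)^2.4 ≈ 0.701102
R_lin = 0.082283, G_lin = 0.026241, B_lin = 0.701102
L = 0.2126×R + 0.7152×G + 0.0722×B
L = 0.2126×0.082283 + 0.7152×0.026241 + 0.0722×0.701102
L ≈ 0.086881


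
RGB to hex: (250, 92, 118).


R = 250 → FA (hex)
G = 92 → 5C (hex)
B = 118 → 76 (hex)
Hex = #FA5C76


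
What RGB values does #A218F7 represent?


A2 → 162 (R)
18 → 24 (G)
F7 → 247 (B)
= RGB(162, 24, 247)


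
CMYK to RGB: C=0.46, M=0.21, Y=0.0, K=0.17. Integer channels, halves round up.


R = 255 × (1-C) × (1-K) = 255 × 0.54 × 0.83 = 114.291 → 114
G = 255 × (1-M) × (1-K) = 255 × 0.79 × 0.83 = 167.2035 → 167
B = 255 × (1-Y) × (1-K) = 255 × 1.00 × 0.83 = 211.65 → 212
= RGB(114, 167, 212)


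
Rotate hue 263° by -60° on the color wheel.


New hue = (H + rotation) mod 360
New hue = (263 -60) mod 360
= 203 mod 360
= 203°


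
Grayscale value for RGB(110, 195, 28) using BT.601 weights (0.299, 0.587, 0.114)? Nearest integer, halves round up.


Gray = 0.299×R + 0.587×G + 0.114×B
Gray = 0.299×110 + 0.587×195 + 0.114×28
Gray = 32.890 + 114.465 + 3.192
Gray = 150.547 → round half up → 151
Gray = 151


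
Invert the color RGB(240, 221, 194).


Invert: (255-R, 255-G, 255-B)
R: 255-240 = 15
G: 255-221 = 34
B: 255-194 = 61
= RGB(15, 34, 61)


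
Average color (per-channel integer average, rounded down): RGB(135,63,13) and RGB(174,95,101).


Midpoint: each channel = ⌊(C₁+C₂)/2⌋
R: ⌊(135+174)/2⌋ = 154
G: ⌊(63+95)/2⌋ = 79
B: ⌊(13+101)/2⌋ = 57
= RGB(154, 79, 57)


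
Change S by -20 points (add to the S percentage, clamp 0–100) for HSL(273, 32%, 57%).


Original S = 32%
Adjustment = -20 percentage points
New S = 32 + (-20) = 12
Clamp to [0, 100] → 12
= HSL(273°, 12%, 57%)


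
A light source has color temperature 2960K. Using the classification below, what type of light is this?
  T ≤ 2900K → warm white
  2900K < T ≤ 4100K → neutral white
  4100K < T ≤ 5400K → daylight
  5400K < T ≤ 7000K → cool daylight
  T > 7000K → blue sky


Temperature: 2960K
2900K < 2960K ≤ 4100K → neutral white
Classification: neutral white


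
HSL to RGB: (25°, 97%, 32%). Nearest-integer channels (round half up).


H=25°, S=0.97, L=0.32
C = (1-|2L-1|)×S = (1-|-0.36|)×0.97 = 0.6208
H' = H/60 = 25/60 ≈ 0.4167; X = C×(1-|H' mod 2 - 1|) ≈ 0.2587
m = L - C/2 = 0.32 - 0.3104 = 0.0096
Sector ⌊H'⌋ = 0 → (R',G',B') = (0.6208, ≈0.2587, 0.0)
RGB = ((R'+m)×255, (G'+m)×255, (B'+m)×255) = (160.752, 68.408, 2.448)
Round half up → RGB(161, 68, 2)


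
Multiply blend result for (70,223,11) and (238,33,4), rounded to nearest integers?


Multiply: C = A×B/255, rounded to nearest integer
R: 70×238/255 = 16660/255 ≈ 65.333 → 65
G: 223×33/255 = 7359/255 ≈ 28.859 → 29
B: 11×4/255 = 44/255 ≈ 0.173 → 0
= RGB(65, 29, 0)


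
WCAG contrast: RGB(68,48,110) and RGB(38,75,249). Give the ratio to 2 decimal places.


Linearize each sRGB channel c=v/255: c/12.92 if c ≤ 0.04045 else ((c+0.055)/1.055)^2.4
L = 0.2126×R_lin + 0.7152×G_lin + 0.0722×B_lin
Color 1 (68,48,110):
  R=68: 68/255≈0.2667 > 0.04045 → ((0.2667+0.055)/1.055)^2.4 ≈ 0.05781
  G=48: 48/255≈0.1882 > 0.04045 → ((0.1882+0.055)/1.055)^2.4 ≈ 0.02956
  B=110: 110/255≈0.4314 > 0.04045 → ((0.4314+0.055)/1.055)^2.4 ≈ 0.15593
  L1 = 0.2126×0.05781 + 0.7152×0.02956 + 0.0722×0.15593 ≈ 0.04469
Color 2 (38,75,249):
  R=38: 38/255≈0.1490 > 0.04045 → ((0.1490+0.055)/1.055)^2.4 ≈ 0.01938
  G=75: 75/255≈0.2941 > 0.04045 → ((0.2941+0.055)/1.055)^2.4 ≈ 0.07036
  B=249: 249/255≈0.9765 > 0.04045 → ((0.9765+0.055)/1.055)^2.4 ≈ 0.94731
  L2 = 0.2126×0.01938 + 0.7152×0.07036 + 0.0722×0.94731 ≈ 0.12284
Lighter = 0.12284, Darker = 0.04469
Ratio = (L_lighter + 0.05) / (L_darker + 0.05)
Ratio = (0.12284 + 0.05) / (0.04469 + 0.05) = 0.17284 / 0.09469 ≈ 1.8254
Ratio ≈ 1.83:1


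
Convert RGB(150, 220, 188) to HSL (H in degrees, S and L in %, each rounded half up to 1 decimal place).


Normalize: R'=150/255≈0.5882, G'=220/255≈0.8627, B'=188/255≈0.7373
Max=220/255, Min=150/255, Δ=Max-Min=70/255
L = (Max+Min)/2 = (220+150)/510 = 370/510 = 0.72549… → L = 72.5%
L > 0.5 → S = Δ/(2-Max-Min) = 70/(510-220-150) = 70/140 = 0.5 → S = 50.0%
(the 1/255 factors cancel in S and H, so raw channel differences can be used)
Max is G' → H = 60 × ((B-R)/Δ + 2) = 60 × ((188-150)/70 + 2)
  38/70 + 2 = 0.5428… + 2 = 2.5428…
  H = 60 × 2.5428… = 152.571…° → H = 152.6°
= HSL(152.6°, 50.0%, 72.5%)


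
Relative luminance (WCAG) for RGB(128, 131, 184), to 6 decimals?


Linearize each channel (sRGB transfer function): c = v/255; c_lin = c/12.92 if c ≤ 0.04045, else ((c+0.055)/1.055)^2.4
  R: 128/255 ≈ 0.501961 > 0.04045 → ((0.501961+0.055)/1.055)^2.4 ≈ 0.215861
  G: 131/255 ≈ 0.513725 > 0.04045 → ((0.513725+0.055)/1.055)^2.4 ≈ 0.226966
  B: 184/255 ≈ 0.721569 > 0.04045 → ((0.721569+0.055)/1.055)^2.4 ≈ 0.479320
R_lin = 0.215861, G_lin = 0.226966, B_lin = 0.479320
L = 0.2126×R + 0.7152×G + 0.0722×B
L = 0.2126×0.215861 + 0.7152×0.226966 + 0.0722×0.479320
L ≈ 0.242825


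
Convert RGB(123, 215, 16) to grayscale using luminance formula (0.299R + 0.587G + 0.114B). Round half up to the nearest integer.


Gray = 0.299×R + 0.587×G + 0.114×B
Gray = 0.299×123 + 0.587×215 + 0.114×16
Gray = 36.777 + 126.205 + 1.824
Gray = 164.806 → round half up → 165
Gray = 165


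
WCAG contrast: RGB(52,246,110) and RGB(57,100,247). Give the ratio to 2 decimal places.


Linearize each sRGB channel c=v/255: c/12.92 if c ≤ 0.04045 else ((c+0.055)/1.055)^2.4
L = 0.2126×R_lin + 0.7152×G_lin + 0.0722×B_lin
Color 1 (52,246,110):
  R=52: 52/255≈0.2039 > 0.04045 → ((0.2039+0.055)/1.055)^2.4 ≈ 0.03434
  G=246: 246/255≈0.9647 > 0.04045 → ((0.9647+0.055)/1.055)^2.4 ≈ 0.92158
  B=110: 110/255≈0.4314 > 0.04045 → ((0.4314+0.055)/1.055)^2.4 ≈ 0.15593
  L1 = 0.2126×0.03434 + 0.7152×0.92158 + 0.0722×0.15593 ≈ 0.67767
Color 2 (57,100,247):
  R=57: 57/255≈0.2235 > 0.04045 → ((0.2235+0.055)/1.055)^2.4 ≈ 0.04092
  G=100: 100/255≈0.3922 > 0.04045 → ((0.3922+0.055)/1.055)^2.4 ≈ 0.12744
  B=247: 247/255≈0.9686 > 0.04045 → ((0.9686+0.055)/1.055)^2.4 ≈ 0.93011
  L2 = 0.2126×0.04092 + 0.7152×0.12744 + 0.0722×0.93011 ≈ 0.16700
Lighter = 0.67767, Darker = 0.16700
Ratio = (L_lighter + 0.05) / (L_darker + 0.05)
Ratio = (0.67767 + 0.05) / (0.16700 + 0.05) = 0.72767 / 0.21700 ≈ 3.3534
Ratio ≈ 3.35:1


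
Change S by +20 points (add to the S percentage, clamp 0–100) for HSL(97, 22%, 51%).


Original S = 22%
Adjustment = +20 percentage points
New S = 22 + (20) = 42
Clamp to [0, 100] → 42
= HSL(97°, 42%, 51%)


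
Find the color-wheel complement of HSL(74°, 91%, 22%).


Complement = opposite side of color wheel = hue + 180°
H' = (74 + 180) mod 360 = 254°
S and L unchanged.
= HSL(254°, 91%, 22%)


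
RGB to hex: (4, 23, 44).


R = 4 → 04 (hex)
G = 23 → 17 (hex)
B = 44 → 2C (hex)
Hex = #04172C


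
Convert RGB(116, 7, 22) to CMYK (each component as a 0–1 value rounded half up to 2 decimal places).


R'=116/255≈0.4549, G'=7/255≈0.0275, B'=22/255≈0.0863
K = 1 - max(R',G',B') = 1 - 116/255 = 139/255 = 0.54509… → 0.55
(1-R'-K)/(1-K) simplifies to (max-R)/max with max = 116:
C = (116-116)/116 = 0/116 = 0 → 0.00
M = (116-7)/116 = 109/116 = 0.93965… → 0.94
Y = (116-22)/116 = 94/116 = 0.81034… → 0.81
= CMYK(0.00, 0.94, 0.81, 0.55)


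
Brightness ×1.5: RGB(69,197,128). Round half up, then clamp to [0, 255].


Multiply each channel by 1.5, round half up, clamp to [0, 255]
R: 69×1.5 = 103.5 → round → 104
G: 197×1.5 = 295.5 → round → 296 → clamp → 255
B: 128×1.5 = 192
= RGB(104, 255, 192)


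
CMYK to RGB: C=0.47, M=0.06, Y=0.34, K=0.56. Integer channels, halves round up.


R = 255 × (1-C) × (1-K) = 255 × 0.53 × 0.44 = 59.466 → 59
G = 255 × (1-M) × (1-K) = 255 × 0.94 × 0.44 = 105.468 → 105
B = 255 × (1-Y) × (1-K) = 255 × 0.66 × 0.44 = 74.052 → 74
= RGB(59, 105, 74)


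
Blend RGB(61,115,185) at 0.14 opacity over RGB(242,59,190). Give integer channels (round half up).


C = α×F + (1-α)×B, with 1-α = 0.86
R: 0.14×61 + 0.86×242 = 8.54 + 208.12 = 216.66 → 217
G: 0.14×115 + 0.86×59 = 16.10 + 50.74 = 66.84 → 67
B: 0.14×185 + 0.86×190 = 25.90 + 163.40 = 189.30 → 189
= RGB(217, 67, 189)


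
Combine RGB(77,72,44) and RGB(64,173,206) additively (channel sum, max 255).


Additive: each channel = min(255, C₁+C₂)
R: 77+64 = 141 → 141
G: 72+173 = 245 → 245
B: 44+206 = 250 → 250
= RGB(141, 245, 250)


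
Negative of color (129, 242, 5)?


Invert: (255-R, 255-G, 255-B)
R: 255-129 = 126
G: 255-242 = 13
B: 255-5 = 250
= RGB(126, 13, 250)


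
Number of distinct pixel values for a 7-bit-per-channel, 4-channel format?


Total bits = 7 bits/channel × 4 channels = 28 bits
Distinct pixel values = 2^28
= 268,435,456 pixel values


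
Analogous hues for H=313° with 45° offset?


Base hue: 313°
Left analog: (313 - 45) mod 360 = 268°
Right analog: (313 + 45) mod 360 = 358°
Analogous hues = 268° and 358°


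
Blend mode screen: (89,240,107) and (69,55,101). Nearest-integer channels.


Screen: C = 255 - (255-A)×(255-B)/255, rounded to nearest integer
R: 255 - (255-89)×(255-69)/255 = 255 - 30876/255 ≈ 255 - 121.082 = 133.918 → 134
G: 255 - (255-240)×(255-55)/255 = 255 - 3000/255 ≈ 255 - 11.765 = 243.235 → 243
B: 255 - (255-107)×(255-101)/255 = 255 - 22792/255 ≈ 255 - 89.380 = 165.620 → 166
= RGB(134, 243, 166)


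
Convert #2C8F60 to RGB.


2C → 44 (R)
8F → 143 (G)
60 → 96 (B)
= RGB(44, 143, 96)


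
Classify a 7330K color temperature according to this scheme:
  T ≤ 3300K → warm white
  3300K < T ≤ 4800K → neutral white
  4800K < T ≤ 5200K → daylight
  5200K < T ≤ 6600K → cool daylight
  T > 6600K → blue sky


Temperature: 7330K
7330K > 6600K → blue sky
Classification: blue sky


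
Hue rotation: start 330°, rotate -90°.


New hue = (H + rotation) mod 360
New hue = (330 -90) mod 360
= 240 mod 360
= 240°


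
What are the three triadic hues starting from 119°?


Triadic: equally spaced at 120° intervals
H1 = 119°
H2 = (119 + 120) mod 360 = 239°
H3 = (119 + 240) mod 360 = 359°
Triadic = 119°, 239°, 359°


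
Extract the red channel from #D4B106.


Color: #D4B106
R = D4 = 212
G = B1 = 177
B = 06 = 6
Red = 212


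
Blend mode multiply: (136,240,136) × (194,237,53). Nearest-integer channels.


Multiply: C = A×B/255, rounded to nearest integer
R: 136×194/255 = 26384/255 ≈ 103.467 → 103
G: 240×237/255 = 56880/255 ≈ 223.059 → 223
B: 136×53/255 = 7208/255 ≈ 28.267 → 28
= RGB(103, 223, 28)


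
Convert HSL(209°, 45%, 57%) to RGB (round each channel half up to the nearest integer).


H=209°, S=0.45, L=0.57
C = (1-|2L-1|)×S = (1-|0.14|)×0.45 = 0.387
H' = H/60 = 209/60 ≈ 3.4833; X = C×(1-|H' mod 2 - 1|) = 0.19995
m = L - C/2 = 0.57 - 0.1935 = 0.3765
Sector ⌊H'⌋ = 3 → (R',G',B') = (0.0, 0.19995, 0.387)
RGB = ((R'+m)×255, (G'+m)×255, (B'+m)×255) = (96.0075, 146.99475, 194.6925)
Round half up → RGB(96, 147, 195)


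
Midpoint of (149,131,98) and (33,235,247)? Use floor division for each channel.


Midpoint: each channel = ⌊(C₁+C₂)/2⌋
R: ⌊(149+33)/2⌋ = 91
G: ⌊(131+235)/2⌋ = 183
B: ⌊(98+247)/2⌋ = 172
= RGB(91, 183, 172)


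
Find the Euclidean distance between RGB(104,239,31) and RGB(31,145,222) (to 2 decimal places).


d = √[(R₁-R₂)² + (G₁-G₂)² + (B₁-B₂)²]
d = √[(104-31)² + (239-145)² + (31-222)²]
d = √[5329 + 8836 + 36481]
d = √50646
d ≈ 225.05


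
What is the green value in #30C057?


Color: #30C057
R = 30 = 48
G = C0 = 192
B = 57 = 87
Green = 192


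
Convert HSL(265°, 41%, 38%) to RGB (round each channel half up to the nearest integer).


H=265°, S=0.41, L=0.38
C = (1-|2L-1|)×S = (1-|-0.24|)×0.41 = 0.3116
H' = H/60 = 265/60 ≈ 4.4167; X = C×(1-|H' mod 2 - 1|) ≈ 0.1298
m = L - C/2 = 0.38 - 0.1558 = 0.2242
Sector ⌊H'⌋ = 4 → (R',G',B') = (≈0.1298, 0.0, 0.3116)
RGB = ((R'+m)×255, (G'+m)×255, (B'+m)×255) = (90.2785, 57.171, 136.629)
Round half up → RGB(90, 57, 137)


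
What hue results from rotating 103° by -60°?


New hue = (H + rotation) mod 360
New hue = (103 -60) mod 360
= 43 mod 360
= 43°


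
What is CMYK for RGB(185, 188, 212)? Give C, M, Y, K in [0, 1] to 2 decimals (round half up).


R'=185/255≈0.7255, G'=188/255≈0.7373, B'=212/255≈0.8314
K = 1 - max(R',G',B') = 1 - 212/255 = 43/255 = 0.16862… → 0.17
(1-R'-K)/(1-K) simplifies to (max-R)/max with max = 212:
C = (212-185)/212 = 27/212 = 0.12735… → 0.13
M = (212-188)/212 = 24/212 = 0.11320… → 0.11
Y = (212-212)/212 = 0/212 = 0 → 0.00
= CMYK(0.13, 0.11, 0.00, 0.17)


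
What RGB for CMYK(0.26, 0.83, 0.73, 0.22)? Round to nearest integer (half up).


R = 255 × (1-C) × (1-K) = 255 × 0.74 × 0.78 = 147.186 → 147
G = 255 × (1-M) × (1-K) = 255 × 0.17 × 0.78 = 33.813 → 34
B = 255 × (1-Y) × (1-K) = 255 × 0.27 × 0.78 = 53.703 → 54
= RGB(147, 34, 54)


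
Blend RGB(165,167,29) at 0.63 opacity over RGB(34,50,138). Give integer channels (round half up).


C = α×F + (1-α)×B, with 1-α = 0.37
R: 0.63×165 + 0.37×34 = 103.95 + 12.58 = 116.53 → 117
G: 0.63×167 + 0.37×50 = 105.21 + 18.50 = 123.71 → 124
B: 0.63×29 + 0.37×138 = 18.27 + 51.06 = 69.33 → 69
= RGB(117, 124, 69)


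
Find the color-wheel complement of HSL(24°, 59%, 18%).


Complement = opposite side of color wheel = hue + 180°
H' = (24 + 180) mod 360 = 204°
S and L unchanged.
= HSL(204°, 59%, 18%)


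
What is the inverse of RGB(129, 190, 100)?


Invert: (255-R, 255-G, 255-B)
R: 255-129 = 126
G: 255-190 = 65
B: 255-100 = 155
= RGB(126, 65, 155)


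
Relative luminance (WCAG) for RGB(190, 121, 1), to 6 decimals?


Linearize each channel (sRGB transfer function): c = v/255; c_lin = c/12.92 if c ≤ 0.04045, else ((c+0.055)/1.055)^2.4
  R: 190/255 ≈ 0.745098 > 0.04045 → ((0.745098+0.055)/1.055)^2.4 ≈ 0.514918
  G: 121/255 ≈ 0.474510 > 0.04045 → ((0.474510+0.055)/1.055)^2.4 ≈ 0.191202
  B: 1/255 ≈ 0.003922 ≤ 0.04045 → 0.003922/12.92 ≈ 0.000304
R_lin = 0.514918, G_lin = 0.191202, B_lin = 0.000304
L = 0.2126×R + 0.7152×G + 0.0722×B
L = 0.2126×0.514918 + 0.7152×0.191202 + 0.0722×0.000304
L ≈ 0.246241
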